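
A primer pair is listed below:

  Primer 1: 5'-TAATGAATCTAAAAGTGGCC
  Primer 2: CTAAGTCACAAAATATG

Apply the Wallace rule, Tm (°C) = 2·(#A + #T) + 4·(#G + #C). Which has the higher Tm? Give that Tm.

Primer 1: A+T=13, G+C=7 → Tm = 2(13)+4(7) = 54°C
Primer 2: A+T=12, G+C=5 → Tm = 2(12)+4(5) = 44°C
54°C vs 44°C → primer 1 is higher.

Primer 1, 54°C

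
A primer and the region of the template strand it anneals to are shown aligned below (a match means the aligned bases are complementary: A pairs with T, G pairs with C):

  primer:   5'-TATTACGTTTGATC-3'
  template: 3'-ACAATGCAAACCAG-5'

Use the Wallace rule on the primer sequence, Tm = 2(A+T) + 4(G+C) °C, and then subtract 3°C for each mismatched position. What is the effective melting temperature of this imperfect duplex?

Primer base counts: A=3, T=7, G=2, C=2 → A+T=10, G+C=4
Perfect-match Tm = 2(10) + 4(4) = 20 + 16 = 36°C
Mismatches (positions where the bases are not complementary): 2 (at positions 2, 12)
Effective Tm = 36 − 2×3 = 36 − 6 = 30°C

30°C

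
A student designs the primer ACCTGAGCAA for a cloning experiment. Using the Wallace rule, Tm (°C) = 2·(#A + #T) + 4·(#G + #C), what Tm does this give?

Scanning the sequence gives C=3, G=2, A=4, T=1.
A+T = 5, G+C = 5
Tm = 2(5) + 4(5) = 10 + 20 = 30°C

30°C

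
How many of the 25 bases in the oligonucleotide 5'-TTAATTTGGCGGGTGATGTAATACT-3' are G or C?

9

Base counts: T=10, G=7, C=2, A=6
Total G or C: 7 + 2 = 9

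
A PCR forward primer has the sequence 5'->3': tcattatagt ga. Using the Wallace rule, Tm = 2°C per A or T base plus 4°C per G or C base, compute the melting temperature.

30°C

Scanning the sequence gives T=5, G=2, C=1, A=4.
A+T = 9, G+C = 3
Tm = 2×9 + 4×3 = 30°C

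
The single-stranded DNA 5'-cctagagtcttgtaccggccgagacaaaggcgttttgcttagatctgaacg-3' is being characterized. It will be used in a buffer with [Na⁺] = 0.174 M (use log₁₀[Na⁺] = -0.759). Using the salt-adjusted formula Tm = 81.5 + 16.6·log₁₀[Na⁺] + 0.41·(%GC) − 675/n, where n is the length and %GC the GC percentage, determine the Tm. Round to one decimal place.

76.6°C

Length n = 51. Scanning the sequence gives C=12, T=13, A=12, G=14.
G+C = 26, so %GC = 26/51 × 100 = 50.98%
Salt term: 16.6 × (-0.759) = -12.599
GC term: 0.41 × 50.98 = 20.902; length term: −675/51 = −13.235
Tm = 81.5 + (-12.599) + 20.902 − 13.235 = 76.568 → 76.6°C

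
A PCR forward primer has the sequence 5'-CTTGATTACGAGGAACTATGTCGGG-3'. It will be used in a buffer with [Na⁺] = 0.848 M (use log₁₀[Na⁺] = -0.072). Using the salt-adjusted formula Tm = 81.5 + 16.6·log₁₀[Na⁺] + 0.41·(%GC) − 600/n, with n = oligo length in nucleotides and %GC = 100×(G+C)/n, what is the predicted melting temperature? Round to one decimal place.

Length n = 25. Base counts: G=8, T=7, C=4, A=6
G+C = 12, so %GC = 12/25 × 100 = 48%
Salt term: 16.6 × (-0.072) = -1.195
GC term: 0.41 × 48 = 19.68; length term: −600/25 = −24
Tm = 81.5 + (-1.195) + 19.68 − 24 = 75.985 → 76.0°C

76.0°C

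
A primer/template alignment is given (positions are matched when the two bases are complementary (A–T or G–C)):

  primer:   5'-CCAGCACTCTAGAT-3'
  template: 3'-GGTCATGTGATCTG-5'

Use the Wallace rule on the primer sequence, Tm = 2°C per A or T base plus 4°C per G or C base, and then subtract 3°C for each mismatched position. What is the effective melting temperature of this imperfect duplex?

33°C

Primer base counts: A=4, T=3, G=2, C=5 → A+T=7, G+C=7
Perfect-match Tm = 2(7) + 4(7) = 14 + 28 = 42°C
Mismatches (positions where the bases are not complementary): 3 (at positions 5, 8, 14)
Effective Tm = 42 − 3×3 = 42 − 9 = 33°C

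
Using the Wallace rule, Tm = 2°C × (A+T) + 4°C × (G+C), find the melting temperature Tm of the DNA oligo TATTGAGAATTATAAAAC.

42°C

Scanning the sequence gives T=6, A=9, G=2, C=1.
AT pairs contribute 15, GC pairs contribute 3.
Tm = 2×15 + 4×3 = 42°C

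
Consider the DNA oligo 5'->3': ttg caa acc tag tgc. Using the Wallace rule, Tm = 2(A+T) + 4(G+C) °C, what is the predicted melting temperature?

44°C

C=4, A=4, T=4, G=3
A+T = 8, G+C = 7
Tm = 4·7 + 2·8 = 28 + 16 = 44°C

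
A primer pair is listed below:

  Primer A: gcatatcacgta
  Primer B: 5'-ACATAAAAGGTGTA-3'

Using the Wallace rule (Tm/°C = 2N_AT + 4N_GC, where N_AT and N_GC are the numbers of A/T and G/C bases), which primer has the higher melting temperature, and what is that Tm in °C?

Primer B, 36°C

Primer A: A+T=7, G+C=5 → Tm = 2(7)+4(5) = 34°C
Primer B: A+T=10, G+C=4 → Tm = 2(10)+4(4) = 36°C
34°C vs 36°C → primer B is higher.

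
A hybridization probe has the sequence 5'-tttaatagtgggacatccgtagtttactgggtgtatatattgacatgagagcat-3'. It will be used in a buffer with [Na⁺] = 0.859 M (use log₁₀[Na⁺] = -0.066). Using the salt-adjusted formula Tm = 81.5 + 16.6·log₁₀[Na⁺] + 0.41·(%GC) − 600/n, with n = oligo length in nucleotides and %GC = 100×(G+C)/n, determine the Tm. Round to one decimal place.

Length n = 54. A=15, G=14, T=19, C=6
G+C = 20, so %GC = 20/54 × 100 = 37.037%
Salt term: 16.6 × (-0.066) = -1.096
GC term: 0.41 × 37.037 = 15.185; length term: −600/54 = −11.111
Tm = 81.5 + (-1.096) + 15.185 − 11.111 = 84.478 → 84.5°C

84.5°C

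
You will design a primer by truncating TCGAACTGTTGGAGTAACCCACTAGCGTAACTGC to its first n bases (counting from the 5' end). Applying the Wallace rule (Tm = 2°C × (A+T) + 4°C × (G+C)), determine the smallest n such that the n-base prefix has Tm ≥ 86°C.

First 28 bases: TCGAACTGTTGGAGTAACCCACTAGCGT → Tm = 84°C (< 86°C)
First 29 bases: TCGAACTGTTGGAGTAACCCACTAGCGTA → Tm = 86°C (≥ 86°C)
Each additional base adds 2°C (A/T) or 4°C (G/C), so Tm is non-decreasing in n; n = 29 is the first length to reach 86°C.

n = 29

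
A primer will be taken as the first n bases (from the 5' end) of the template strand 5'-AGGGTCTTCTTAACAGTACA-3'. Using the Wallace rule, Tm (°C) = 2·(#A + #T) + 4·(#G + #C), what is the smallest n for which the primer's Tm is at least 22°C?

First 6 bases: AGGGTC → Tm = 20°C (< 22°C)
First 7 bases: AGGGTCT → Tm = 22°C (≥ 22°C)
Each additional base adds 2°C (A/T) or 4°C (G/C), so Tm is non-decreasing in n; n = 7 is the first length to reach 22°C.

n = 7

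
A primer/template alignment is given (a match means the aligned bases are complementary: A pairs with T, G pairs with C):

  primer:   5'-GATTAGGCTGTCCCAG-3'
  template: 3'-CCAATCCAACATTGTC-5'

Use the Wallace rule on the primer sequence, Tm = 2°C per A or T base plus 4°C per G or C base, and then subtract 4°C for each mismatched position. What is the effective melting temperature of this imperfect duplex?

34°C

Primer base counts: A=3, T=4, G=5, C=4 → A+T=7, G+C=9
Perfect-match Tm = 2(7) + 4(9) = 14 + 36 = 50°C
Mismatches (positions where the bases are not complementary): 4 (at positions 2, 8, 12, 13)
Effective Tm = 50 − 4×4 = 50 − 16 = 34°C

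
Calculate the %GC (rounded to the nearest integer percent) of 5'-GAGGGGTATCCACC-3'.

64%

Counting bases: G=5, T=2, A=3, C=4
G+C = 5 + 4 = 9 out of 14 bases
%GC = 9/14 × 100 = 64.29% ≈ 64%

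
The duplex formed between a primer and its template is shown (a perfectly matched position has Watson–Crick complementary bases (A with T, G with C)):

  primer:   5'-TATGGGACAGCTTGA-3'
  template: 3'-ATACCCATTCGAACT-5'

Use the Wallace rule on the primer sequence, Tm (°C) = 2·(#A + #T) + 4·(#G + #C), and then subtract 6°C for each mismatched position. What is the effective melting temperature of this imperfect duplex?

Primer base counts: A=4, T=4, G=5, C=2 → A+T=8, G+C=7
Perfect-match Tm = 2(8) + 4(7) = 16 + 28 = 44°C
Mismatches (positions where the bases are not complementary): 2 (at positions 7, 8)
Effective Tm = 44 − 2×6 = 44 − 12 = 32°C

32°C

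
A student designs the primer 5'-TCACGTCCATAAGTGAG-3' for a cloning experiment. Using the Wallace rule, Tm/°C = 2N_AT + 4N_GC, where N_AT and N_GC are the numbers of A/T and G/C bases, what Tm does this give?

Base counts: G=4, C=4, A=5, T=4
A+T = 9, G+C = 8
Tm = 4·8 + 2·9 = 32 + 18 = 50°C

50°C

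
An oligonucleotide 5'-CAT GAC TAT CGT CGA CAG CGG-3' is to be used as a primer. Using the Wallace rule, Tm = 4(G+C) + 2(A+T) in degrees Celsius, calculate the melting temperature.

Counting bases: G=6, T=4, A=5, C=6
So N_AT = 9 and N_GC = 12.
Tm = 2(9) + 4(12) = 18 + 48 = 66°C

66°C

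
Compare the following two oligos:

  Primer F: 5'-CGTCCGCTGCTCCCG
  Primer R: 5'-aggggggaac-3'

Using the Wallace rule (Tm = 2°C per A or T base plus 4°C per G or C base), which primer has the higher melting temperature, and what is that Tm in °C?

Primer F, 54°C

Primer F: A+T=3, G+C=12 → Tm = 2(3)+4(12) = 54°C
Primer R: A+T=3, G+C=7 → Tm = 2(3)+4(7) = 34°C
54°C vs 34°C → primer F is higher.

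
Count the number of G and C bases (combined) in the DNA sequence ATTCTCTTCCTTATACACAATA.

Counting bases: G=0, T=9, A=7, C=6
Total G or C: 0 + 6 = 6

6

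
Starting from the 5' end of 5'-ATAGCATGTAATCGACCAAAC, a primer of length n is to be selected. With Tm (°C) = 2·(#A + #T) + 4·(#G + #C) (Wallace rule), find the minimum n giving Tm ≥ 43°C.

First 15 bases: ATAGCATGTAATCGA → Tm = 40°C (< 43°C)
First 16 bases: ATAGCATGTAATCGAC → Tm = 44°C (≥ 43°C)
Since every base adds ≥2°C, Tm only increases with n, so the threshold is first crossed at n = 16.

n = 16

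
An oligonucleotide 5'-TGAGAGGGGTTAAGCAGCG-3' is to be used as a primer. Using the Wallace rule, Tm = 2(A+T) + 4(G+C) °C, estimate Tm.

60°C

G=9, T=3, C=2, A=5
AT pairs contribute 8, GC pairs contribute 11.
Tm = 4·11 + 2·8 = 44 + 16 = 60°C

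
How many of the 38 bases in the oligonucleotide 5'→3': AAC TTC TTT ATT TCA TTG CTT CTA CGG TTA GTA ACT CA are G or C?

12

Counting bases: C=8, G=4, A=9, T=17
Total G or C: 4 + 8 = 12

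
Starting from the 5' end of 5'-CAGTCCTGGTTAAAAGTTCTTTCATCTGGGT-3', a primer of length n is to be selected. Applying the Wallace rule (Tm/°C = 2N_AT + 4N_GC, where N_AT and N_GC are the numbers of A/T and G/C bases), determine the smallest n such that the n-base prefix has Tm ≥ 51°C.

First 18 bases: CAGTCCTGGTTAAAAGTT → Tm = 50°C (< 51°C)
First 19 bases: CAGTCCTGGTTAAAAGTTC → Tm = 54°C (≥ 51°C)
Since every base adds ≥2°C, Tm only increases with n, so the threshold is first crossed at n = 19.

n = 19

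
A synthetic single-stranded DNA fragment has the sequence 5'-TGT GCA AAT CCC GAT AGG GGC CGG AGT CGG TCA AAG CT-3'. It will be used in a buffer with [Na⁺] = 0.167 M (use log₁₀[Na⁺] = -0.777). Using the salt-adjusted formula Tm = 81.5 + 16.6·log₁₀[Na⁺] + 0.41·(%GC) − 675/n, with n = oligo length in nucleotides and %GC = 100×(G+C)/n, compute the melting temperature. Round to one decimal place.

74.6°C

Length n = 38. T=7, A=9, G=13, C=9
G+C = 22, so %GC = 22/38 × 100 = 57.895%
Salt term: 16.6 × (-0.777) = -12.898
GC term: 0.41 × 57.895 = 23.737; length term: −675/38 = −17.763
Tm = 81.5 + (-12.898) + 23.737 − 17.763 = 74.576 → 74.6°C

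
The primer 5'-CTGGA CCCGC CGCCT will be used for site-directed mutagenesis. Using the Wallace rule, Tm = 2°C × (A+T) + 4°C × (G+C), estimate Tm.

54°C

T=2, A=1, C=8, G=4
So N_AT = 3 and N_GC = 12.
Tm = 2(3) + 4(12) = 6 + 48 = 54°C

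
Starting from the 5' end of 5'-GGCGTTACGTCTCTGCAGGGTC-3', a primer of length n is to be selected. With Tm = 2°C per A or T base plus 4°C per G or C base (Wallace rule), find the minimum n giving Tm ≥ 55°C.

First 17 bases: GGCGTTACGTCTCTGCA → Tm = 54°C (< 55°C)
First 18 bases: GGCGTTACGTCTCTGCAG → Tm = 58°C (≥ 55°C)
Each additional base adds 2°C (A/T) or 4°C (G/C), so Tm is non-decreasing in n; n = 18 is the first length to reach 55°C.

n = 18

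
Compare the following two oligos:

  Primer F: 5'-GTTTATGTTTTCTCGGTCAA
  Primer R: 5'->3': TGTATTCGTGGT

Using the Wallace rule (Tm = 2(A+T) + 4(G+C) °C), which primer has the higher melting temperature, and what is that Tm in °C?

Primer F: A+T=13, G+C=7 → Tm = 2(13)+4(7) = 54°C
Primer R: A+T=7, G+C=5 → Tm = 2(7)+4(5) = 34°C
54°C vs 34°C → primer F is higher.

Primer F, 54°C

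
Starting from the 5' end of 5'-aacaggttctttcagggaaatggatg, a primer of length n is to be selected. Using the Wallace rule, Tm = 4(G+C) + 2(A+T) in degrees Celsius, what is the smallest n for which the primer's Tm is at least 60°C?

First 21 bases: AACAGGTTCTTTCAGGGAAAT → Tm = 58°C (< 60°C)
First 22 bases: AACAGGTTCTTTCAGGGAAATG → Tm = 62°C (≥ 60°C)
Since every base adds ≥2°C, Tm only increases with n, so the threshold is first crossed at n = 22.

n = 22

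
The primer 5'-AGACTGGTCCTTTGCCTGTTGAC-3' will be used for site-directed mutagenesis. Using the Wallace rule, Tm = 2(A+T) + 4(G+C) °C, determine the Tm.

70°C

Counting bases: T=8, C=6, G=6, A=3
So N_AT = 11 and N_GC = 12.
Tm = 4·12 + 2·11 = 48 + 22 = 70°C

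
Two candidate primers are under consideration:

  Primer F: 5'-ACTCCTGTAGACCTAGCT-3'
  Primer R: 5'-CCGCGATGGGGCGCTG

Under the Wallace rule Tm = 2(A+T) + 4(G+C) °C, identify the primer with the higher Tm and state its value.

Primer R, 58°C

Primer F: A+T=9, G+C=9 → Tm = 2(9)+4(9) = 54°C
Primer R: A+T=3, G+C=13 → Tm = 2(3)+4(13) = 58°C
54°C vs 58°C → primer R is higher.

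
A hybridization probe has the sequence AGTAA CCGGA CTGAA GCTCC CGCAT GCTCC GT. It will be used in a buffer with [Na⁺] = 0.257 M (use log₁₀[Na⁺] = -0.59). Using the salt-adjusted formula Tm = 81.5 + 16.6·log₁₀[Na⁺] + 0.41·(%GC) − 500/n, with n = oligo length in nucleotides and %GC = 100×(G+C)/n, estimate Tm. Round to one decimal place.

80.4°C

Length n = 32. T=6, A=7, C=11, G=8
G+C = 19, so %GC = 19/32 × 100 = 59.375%
Salt term: 16.6 × (-0.59) = -9.794
GC term: 0.41 × 59.375 = 24.344; length term: −500/32 = −15.625
Tm = 81.5 + (-9.794) + 24.344 − 15.625 = 80.425 → 80.4°C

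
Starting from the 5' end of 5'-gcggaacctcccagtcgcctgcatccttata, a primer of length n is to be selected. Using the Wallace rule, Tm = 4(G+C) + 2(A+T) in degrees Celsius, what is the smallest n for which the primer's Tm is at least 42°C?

n = 12

First 11 bases: GCGGAACCTCC → Tm = 38°C (< 42°C)
First 12 bases: GCGGAACCTCCC → Tm = 42°C (≥ 42°C)
Each additional base adds 2°C (A/T) or 4°C (G/C), so Tm is non-decreasing in n; n = 12 is the first length to reach 42°C.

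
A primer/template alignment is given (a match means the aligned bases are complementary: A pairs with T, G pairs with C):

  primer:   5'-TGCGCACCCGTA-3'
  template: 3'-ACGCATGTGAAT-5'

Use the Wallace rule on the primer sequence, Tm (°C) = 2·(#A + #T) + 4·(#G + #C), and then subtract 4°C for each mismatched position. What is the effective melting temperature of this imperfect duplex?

28°C

Primer base counts: A=2, T=2, G=3, C=5 → A+T=4, G+C=8
Perfect-match Tm = 2(4) + 4(8) = 8 + 32 = 40°C
Mismatches (positions where the bases are not complementary): 3 (at positions 5, 8, 10)
Effective Tm = 40 − 3×4 = 40 − 12 = 28°C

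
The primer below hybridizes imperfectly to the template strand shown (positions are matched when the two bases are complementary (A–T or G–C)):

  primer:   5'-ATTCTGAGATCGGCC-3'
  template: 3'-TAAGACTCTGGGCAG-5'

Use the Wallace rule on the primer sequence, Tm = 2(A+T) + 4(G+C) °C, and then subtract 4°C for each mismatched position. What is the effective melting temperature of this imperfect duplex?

Primer base counts: A=3, T=4, G=4, C=4 → A+T=7, G+C=8
Perfect-match Tm = 2(7) + 4(8) = 14 + 32 = 46°C
Mismatches (positions where the bases are not complementary): 3 (at positions 10, 12, 14)
Effective Tm = 46 − 3×4 = 46 − 12 = 34°C

34°C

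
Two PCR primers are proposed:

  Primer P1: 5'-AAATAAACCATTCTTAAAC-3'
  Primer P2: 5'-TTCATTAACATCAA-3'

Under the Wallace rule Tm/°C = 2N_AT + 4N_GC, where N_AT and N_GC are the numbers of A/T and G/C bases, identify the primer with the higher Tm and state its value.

Primer P1: A+T=15, G+C=4 → Tm = 2(15)+4(4) = 46°C
Primer P2: A+T=11, G+C=3 → Tm = 2(11)+4(3) = 34°C
46°C vs 34°C → primer P1 is higher.

Primer P1, 46°C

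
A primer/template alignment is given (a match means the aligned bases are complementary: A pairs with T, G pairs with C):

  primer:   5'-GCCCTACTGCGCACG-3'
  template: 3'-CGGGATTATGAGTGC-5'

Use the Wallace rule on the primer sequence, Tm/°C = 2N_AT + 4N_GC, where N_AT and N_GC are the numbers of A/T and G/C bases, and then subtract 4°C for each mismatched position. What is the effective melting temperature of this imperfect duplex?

40°C

Primer base counts: A=2, T=2, G=4, C=7 → A+T=4, G+C=11
Perfect-match Tm = 2(4) + 4(11) = 8 + 44 = 52°C
Mismatches (positions where the bases are not complementary): 3 (at positions 7, 9, 11)
Effective Tm = 52 − 3×4 = 52 − 12 = 40°C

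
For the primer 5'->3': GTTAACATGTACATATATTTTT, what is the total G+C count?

Base counts: G=2, A=7, C=2, T=11
Total G or C: 2 + 2 = 4

4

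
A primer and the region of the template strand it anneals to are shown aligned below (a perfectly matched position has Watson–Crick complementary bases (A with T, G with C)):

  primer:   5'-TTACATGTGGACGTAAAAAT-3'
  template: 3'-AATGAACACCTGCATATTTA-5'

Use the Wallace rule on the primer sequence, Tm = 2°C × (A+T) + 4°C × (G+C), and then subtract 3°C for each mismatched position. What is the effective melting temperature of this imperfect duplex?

Primer base counts: A=8, T=6, G=4, C=2 → A+T=14, G+C=6
Perfect-match Tm = 2(14) + 4(6) = 28 + 24 = 52°C
Mismatches (positions where the bases are not complementary): 2 (at positions 5, 16)
Effective Tm = 52 − 2×3 = 52 − 6 = 46°C

46°C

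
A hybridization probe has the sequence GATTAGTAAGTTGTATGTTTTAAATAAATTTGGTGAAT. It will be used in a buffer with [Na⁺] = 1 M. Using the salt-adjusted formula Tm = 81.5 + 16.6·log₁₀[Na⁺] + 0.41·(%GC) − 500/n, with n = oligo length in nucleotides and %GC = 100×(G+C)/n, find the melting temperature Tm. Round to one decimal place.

Length n = 38. Scanning the sequence gives G=8, A=13, C=0, T=17.
G+C = 8, so %GC = 8/38 × 100 = 21.053%
Salt term: 16.6 × (0) = 0
GC term: 0.41 × 21.053 = 8.632; length term: −500/38 = −13.158
Tm = 81.5 + (0) + 8.632 − 13.158 = 76.974 → 77.0°C

77.0°C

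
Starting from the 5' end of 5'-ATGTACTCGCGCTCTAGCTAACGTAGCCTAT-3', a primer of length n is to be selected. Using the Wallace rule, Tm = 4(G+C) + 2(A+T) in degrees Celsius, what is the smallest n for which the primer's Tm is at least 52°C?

First 16 bases: ATGTACTCGCGCTCTA → Tm = 48°C (< 52°C)
First 17 bases: ATGTACTCGCGCTCTAG → Tm = 52°C (≥ 52°C)
Since every base adds ≥2°C, Tm only increases with n, so the threshold is first crossed at n = 17.

n = 17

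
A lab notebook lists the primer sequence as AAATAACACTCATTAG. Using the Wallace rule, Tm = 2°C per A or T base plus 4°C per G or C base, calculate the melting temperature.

Scanning the sequence gives A=8, G=1, C=3, T=4.
AT pairs contribute 12, GC pairs contribute 4.
Tm = 2(12) + 4(4) = 24 + 16 = 40°C

40°C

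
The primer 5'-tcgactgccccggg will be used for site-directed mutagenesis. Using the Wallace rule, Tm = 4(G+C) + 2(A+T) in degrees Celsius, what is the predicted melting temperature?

Scanning the sequence gives A=1, G=5, C=6, T=2.
So N_AT = 3 and N_GC = 11.
Tm = 2(3) + 4(11) = 6 + 44 = 50°C

50°C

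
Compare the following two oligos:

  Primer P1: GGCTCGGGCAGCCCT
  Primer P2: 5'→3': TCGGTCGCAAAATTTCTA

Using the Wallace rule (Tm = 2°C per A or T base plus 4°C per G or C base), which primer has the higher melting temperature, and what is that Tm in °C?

Primer P1, 54°C

Primer P1: A+T=3, G+C=12 → Tm = 2(3)+4(12) = 54°C
Primer P2: A+T=11, G+C=7 → Tm = 2(11)+4(7) = 50°C
54°C vs 50°C → primer P1 is higher.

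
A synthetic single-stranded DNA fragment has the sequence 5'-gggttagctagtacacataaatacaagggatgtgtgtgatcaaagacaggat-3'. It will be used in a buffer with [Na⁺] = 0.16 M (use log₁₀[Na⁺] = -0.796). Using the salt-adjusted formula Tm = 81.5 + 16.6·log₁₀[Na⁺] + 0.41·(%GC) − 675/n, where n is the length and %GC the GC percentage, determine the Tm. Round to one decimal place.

Length n = 52. Base counts: T=12, G=15, C=6, A=19
G+C = 21, so %GC = 21/52 × 100 = 40.385%
Salt term: 16.6 × (-0.796) = -13.214
GC term: 0.41 × 40.385 = 16.558; length term: −675/52 = −12.981
Tm = 81.5 + (-13.214) + 16.558 − 12.981 = 71.863 → 71.9°C

71.9°C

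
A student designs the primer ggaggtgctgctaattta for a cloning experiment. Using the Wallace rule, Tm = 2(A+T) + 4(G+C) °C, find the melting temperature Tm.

Base counts: C=2, A=4, G=6, T=6
A+T = 10, G+C = 8
Tm = 2×10 + 4×8 = 52°C

52°C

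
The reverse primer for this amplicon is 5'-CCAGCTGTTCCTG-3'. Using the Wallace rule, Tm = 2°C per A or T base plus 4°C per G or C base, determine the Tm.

42°C

Scanning the sequence gives C=5, T=4, A=1, G=3.
A+T = 5, G+C = 8
Tm = 4·8 + 2·5 = 32 + 10 = 42°C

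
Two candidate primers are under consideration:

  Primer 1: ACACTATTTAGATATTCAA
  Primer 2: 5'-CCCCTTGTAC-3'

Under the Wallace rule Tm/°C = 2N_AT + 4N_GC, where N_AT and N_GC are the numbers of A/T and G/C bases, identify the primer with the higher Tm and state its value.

Primer 1, 46°C

Primer 1: A+T=15, G+C=4 → Tm = 2(15)+4(4) = 46°C
Primer 2: A+T=4, G+C=6 → Tm = 2(4)+4(6) = 32°C
46°C vs 32°C → primer 1 is higher.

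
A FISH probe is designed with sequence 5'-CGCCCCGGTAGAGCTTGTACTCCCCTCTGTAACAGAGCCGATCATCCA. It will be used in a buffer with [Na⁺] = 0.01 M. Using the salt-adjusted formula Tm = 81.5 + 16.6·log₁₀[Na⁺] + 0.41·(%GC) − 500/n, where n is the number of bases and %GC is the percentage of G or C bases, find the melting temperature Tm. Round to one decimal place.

61.8°C

Length n = 48. Scanning the sequence gives G=10, A=10, C=18, T=10.
G+C = 28, so %GC = 28/48 × 100 = 58.333%
Salt term: 16.6 × (-2) = -33.2
GC term: 0.41 × 58.333 = 23.917; length term: −500/48 = −10.417
Tm = 81.5 + (-33.2) + 23.917 − 10.417 = 61.8 → 61.8°C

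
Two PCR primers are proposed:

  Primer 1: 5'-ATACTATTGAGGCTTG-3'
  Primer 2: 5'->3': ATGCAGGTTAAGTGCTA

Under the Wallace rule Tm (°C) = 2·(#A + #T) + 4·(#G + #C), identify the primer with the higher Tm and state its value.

Primer 2, 48°C

Primer 1: A+T=10, G+C=6 → Tm = 2(10)+4(6) = 44°C
Primer 2: A+T=10, G+C=7 → Tm = 2(10)+4(7) = 48°C
44°C vs 48°C → primer 2 is higher.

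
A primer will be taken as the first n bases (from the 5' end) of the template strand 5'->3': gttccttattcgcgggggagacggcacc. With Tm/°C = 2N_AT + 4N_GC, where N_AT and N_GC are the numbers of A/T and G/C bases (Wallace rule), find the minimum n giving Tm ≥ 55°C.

n = 18

First 17 bases: GTTCCTTATTCGCGGGG → Tm = 54°C (< 55°C)
First 18 bases: GTTCCTTATTCGCGGGGG → Tm = 58°C (≥ 55°C)
Each additional base adds 2°C (A/T) or 4°C (G/C), so Tm is non-decreasing in n; n = 18 is the first length to reach 55°C.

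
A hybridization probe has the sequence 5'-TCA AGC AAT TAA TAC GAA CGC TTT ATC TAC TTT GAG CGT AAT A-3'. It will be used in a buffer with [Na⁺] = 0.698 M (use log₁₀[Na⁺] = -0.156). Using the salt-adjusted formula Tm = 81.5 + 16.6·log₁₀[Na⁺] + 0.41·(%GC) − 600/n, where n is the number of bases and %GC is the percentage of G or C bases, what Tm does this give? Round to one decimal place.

Length n = 43. Counting bases: T=14, C=8, A=15, G=6
G+C = 14, so %GC = 14/43 × 100 = 32.558%
Salt term: 16.6 × (-0.156) = -2.59
GC term: 0.41 × 32.558 = 13.349; length term: −600/43 = −13.953
Tm = 81.5 + (-2.59) + 13.349 − 13.953 = 78.306 → 78.3°C

78.3°C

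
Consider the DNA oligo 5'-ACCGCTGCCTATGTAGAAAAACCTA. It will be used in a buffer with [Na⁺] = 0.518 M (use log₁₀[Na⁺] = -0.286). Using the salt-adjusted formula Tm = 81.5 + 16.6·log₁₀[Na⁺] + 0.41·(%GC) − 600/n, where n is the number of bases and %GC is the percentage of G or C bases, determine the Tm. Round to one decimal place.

Length n = 25. Base counts: A=9, C=7, G=4, T=5
G+C = 11, so %GC = 11/25 × 100 = 44%
Salt term: 16.6 × (-0.286) = -4.748
GC term: 0.41 × 44 = 18.04; length term: −600/25 = −24
Tm = 81.5 + (-4.748) + 18.04 − 24 = 70.792 → 70.8°C

70.8°C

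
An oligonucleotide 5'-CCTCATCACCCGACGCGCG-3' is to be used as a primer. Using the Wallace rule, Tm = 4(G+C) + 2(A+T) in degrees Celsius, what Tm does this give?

66°C

Base counts: A=3, T=2, C=10, G=4
A+T = 5, G+C = 14
Tm = 2(5) + 4(14) = 10 + 56 = 66°C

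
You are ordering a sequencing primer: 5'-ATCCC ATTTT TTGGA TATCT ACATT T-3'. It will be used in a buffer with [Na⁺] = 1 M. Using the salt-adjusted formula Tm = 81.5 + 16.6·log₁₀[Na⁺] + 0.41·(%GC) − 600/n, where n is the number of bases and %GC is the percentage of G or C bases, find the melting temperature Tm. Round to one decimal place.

Length n = 26. Scanning the sequence gives A=6, C=5, T=13, G=2.
G+C = 7, so %GC = 7/26 × 100 = 26.923%
Salt term: 16.6 × (0) = 0
GC term: 0.41 × 26.923 = 11.038; length term: −600/26 = −23.077
Tm = 81.5 + (0) + 11.038 − 23.077 = 69.461 → 69.5°C

69.5°C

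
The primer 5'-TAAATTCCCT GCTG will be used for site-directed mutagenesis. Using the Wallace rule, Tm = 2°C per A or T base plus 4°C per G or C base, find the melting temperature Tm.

40°C

A=3, T=5, C=4, G=2
A+T = 8, G+C = 6
Tm = 2(8) + 4(6) = 16 + 24 = 40°C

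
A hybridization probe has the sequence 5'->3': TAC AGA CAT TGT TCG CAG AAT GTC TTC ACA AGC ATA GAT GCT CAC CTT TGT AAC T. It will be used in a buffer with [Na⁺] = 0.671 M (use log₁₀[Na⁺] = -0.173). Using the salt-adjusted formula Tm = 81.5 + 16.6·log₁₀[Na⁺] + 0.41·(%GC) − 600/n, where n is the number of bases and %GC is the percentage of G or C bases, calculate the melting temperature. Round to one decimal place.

Length n = 55. C=13, A=16, G=9, T=17
G+C = 22, so %GC = 22/55 × 100 = 40%
Salt term: 16.6 × (-0.173) = -2.872
GC term: 0.41 × 40 = 16.4; length term: −600/55 = −10.909
Tm = 81.5 + (-2.872) + 16.4 − 10.909 = 84.119 → 84.1°C

84.1°C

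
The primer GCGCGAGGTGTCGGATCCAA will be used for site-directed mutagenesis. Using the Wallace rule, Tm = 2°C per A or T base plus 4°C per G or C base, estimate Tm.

66°C

Base counts: C=5, G=8, T=3, A=4
A+T = 7, G+C = 13
Tm = 4·13 + 2·7 = 52 + 14 = 66°C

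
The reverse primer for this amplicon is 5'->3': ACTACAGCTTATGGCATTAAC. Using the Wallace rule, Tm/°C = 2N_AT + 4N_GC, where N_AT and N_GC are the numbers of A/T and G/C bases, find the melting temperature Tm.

Counting bases: A=7, C=5, T=6, G=3
AT pairs contribute 13, GC pairs contribute 8.
Tm = 2×13 + 4×8 = 58°C

58°C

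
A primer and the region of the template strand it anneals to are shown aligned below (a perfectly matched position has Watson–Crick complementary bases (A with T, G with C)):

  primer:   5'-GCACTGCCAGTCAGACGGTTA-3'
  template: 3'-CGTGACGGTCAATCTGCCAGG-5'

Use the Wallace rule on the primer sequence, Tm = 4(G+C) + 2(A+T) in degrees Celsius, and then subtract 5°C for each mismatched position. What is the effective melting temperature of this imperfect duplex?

51°C

Primer base counts: A=5, T=4, G=6, C=6 → A+T=9, G+C=12
Perfect-match Tm = 2(9) + 4(12) = 18 + 48 = 66°C
Mismatches (positions where the bases are not complementary): 3 (at positions 12, 20, 21)
Effective Tm = 66 − 3×5 = 66 − 15 = 51°C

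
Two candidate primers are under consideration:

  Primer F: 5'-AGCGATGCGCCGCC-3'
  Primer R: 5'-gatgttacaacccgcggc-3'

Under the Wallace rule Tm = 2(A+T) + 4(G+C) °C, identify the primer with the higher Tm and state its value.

Primer R, 58°C

Primer F: A+T=3, G+C=11 → Tm = 2(3)+4(11) = 50°C
Primer R: A+T=7, G+C=11 → Tm = 2(7)+4(11) = 58°C
50°C vs 58°C → primer R is higher.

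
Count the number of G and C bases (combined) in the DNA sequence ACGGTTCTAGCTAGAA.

7

Scanning the sequence gives G=4, C=3, T=4, A=5.
G+C = 4 + 3 = 7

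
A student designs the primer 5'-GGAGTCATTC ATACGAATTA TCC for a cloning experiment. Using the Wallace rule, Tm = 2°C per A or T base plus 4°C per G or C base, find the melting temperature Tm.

64°C

Scanning the sequence gives G=4, A=7, T=7, C=5.
So N_AT = 14 and N_GC = 9.
Tm = 2(14) + 4(9) = 28 + 36 = 64°C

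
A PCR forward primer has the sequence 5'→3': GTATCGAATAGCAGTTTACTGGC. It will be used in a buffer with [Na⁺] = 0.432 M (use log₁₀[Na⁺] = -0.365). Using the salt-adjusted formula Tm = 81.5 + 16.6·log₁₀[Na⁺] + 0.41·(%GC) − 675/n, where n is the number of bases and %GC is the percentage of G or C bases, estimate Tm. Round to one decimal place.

Length n = 23. Counting bases: G=6, T=7, C=4, A=6
G+C = 10, so %GC = 10/23 × 100 = 43.478%
Salt term: 16.6 × (-0.365) = -6.059
GC term: 0.41 × 43.478 = 17.826; length term: −675/23 = −29.348
Tm = 81.5 + (-6.059) + 17.826 − 29.348 = 63.919 → 63.9°C

63.9°C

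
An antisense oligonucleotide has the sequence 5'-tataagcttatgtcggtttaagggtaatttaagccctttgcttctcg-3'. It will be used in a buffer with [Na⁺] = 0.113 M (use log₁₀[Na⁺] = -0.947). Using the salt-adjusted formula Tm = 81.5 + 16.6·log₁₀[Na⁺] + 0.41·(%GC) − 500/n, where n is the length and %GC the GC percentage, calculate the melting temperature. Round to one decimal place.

70.8°C

Length n = 47. Scanning the sequence gives C=8, T=19, A=10, G=10.
G+C = 18, so %GC = 18/47 × 100 = 38.298%
Salt term: 16.6 × (-0.947) = -15.72
GC term: 0.41 × 38.298 = 15.702; length term: −500/47 = −10.638
Tm = 81.5 + (-15.72) + 15.702 − 10.638 = 70.844 → 70.8°C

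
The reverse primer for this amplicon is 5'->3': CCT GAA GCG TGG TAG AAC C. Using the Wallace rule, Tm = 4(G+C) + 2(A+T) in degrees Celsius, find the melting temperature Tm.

Base counts: G=6, T=3, C=5, A=5
So N_AT = 8 and N_GC = 11.
Tm = 2(8) + 4(11) = 16 + 44 = 60°C

60°C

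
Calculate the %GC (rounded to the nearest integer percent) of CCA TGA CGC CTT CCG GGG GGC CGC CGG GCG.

83%

Scanning the sequence gives G=13, A=2, C=12, T=3.
G+C = 13 + 12 = 25 out of 30 bases
%GC = 25/30 × 100 = 83.33% ≈ 83%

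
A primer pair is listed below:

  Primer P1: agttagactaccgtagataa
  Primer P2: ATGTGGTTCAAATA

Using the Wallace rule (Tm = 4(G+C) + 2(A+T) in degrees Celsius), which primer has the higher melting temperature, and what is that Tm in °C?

Primer P1: A+T=13, G+C=7 → Tm = 2(13)+4(7) = 54°C
Primer P2: A+T=10, G+C=4 → Tm = 2(10)+4(4) = 36°C
54°C vs 36°C → primer P1 is higher.

Primer P1, 54°C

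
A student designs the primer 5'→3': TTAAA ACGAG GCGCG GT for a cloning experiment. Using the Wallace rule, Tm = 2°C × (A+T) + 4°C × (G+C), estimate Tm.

52°C

Counting bases: A=5, G=6, T=3, C=3
AT pairs contribute 8, GC pairs contribute 9.
Tm = 2(8) + 4(9) = 16 + 36 = 52°C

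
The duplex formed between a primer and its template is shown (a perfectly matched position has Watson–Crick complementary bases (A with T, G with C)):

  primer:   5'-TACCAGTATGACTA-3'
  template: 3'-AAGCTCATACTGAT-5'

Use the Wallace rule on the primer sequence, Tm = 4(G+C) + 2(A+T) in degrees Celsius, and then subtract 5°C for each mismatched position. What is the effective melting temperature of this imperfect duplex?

28°C

Primer base counts: A=5, T=4, G=2, C=3 → A+T=9, G+C=5
Perfect-match Tm = 2(9) + 4(5) = 18 + 20 = 38°C
Mismatches (positions where the bases are not complementary): 2 (at positions 2, 4)
Effective Tm = 38 − 2×5 = 38 − 10 = 28°C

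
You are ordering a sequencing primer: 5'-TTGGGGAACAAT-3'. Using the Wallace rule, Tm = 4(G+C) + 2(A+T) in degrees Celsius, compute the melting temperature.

34°C

Scanning the sequence gives G=4, A=4, C=1, T=3.
So N_AT = 7 and N_GC = 5.
Tm = 2(7) + 4(5) = 14 + 20 = 34°C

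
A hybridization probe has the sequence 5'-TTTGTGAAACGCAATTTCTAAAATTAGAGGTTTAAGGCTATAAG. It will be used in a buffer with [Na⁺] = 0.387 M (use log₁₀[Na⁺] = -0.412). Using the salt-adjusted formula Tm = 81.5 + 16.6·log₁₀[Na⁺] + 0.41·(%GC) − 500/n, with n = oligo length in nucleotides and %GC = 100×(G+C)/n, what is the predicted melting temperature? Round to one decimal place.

75.4°C

Length n = 44. Scanning the sequence gives G=9, C=4, T=15, A=16.
G+C = 13, so %GC = 13/44 × 100 = 29.545%
Salt term: 16.6 × (-0.412) = -6.839
GC term: 0.41 × 29.545 = 12.113; length term: −500/44 = −11.364
Tm = 81.5 + (-6.839) + 12.113 − 11.364 = 75.41 → 75.4°C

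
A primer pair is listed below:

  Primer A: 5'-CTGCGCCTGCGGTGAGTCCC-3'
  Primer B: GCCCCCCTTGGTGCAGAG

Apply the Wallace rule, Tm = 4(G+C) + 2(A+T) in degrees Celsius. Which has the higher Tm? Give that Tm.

Primer A: A+T=5, G+C=15 → Tm = 2(5)+4(15) = 70°C
Primer B: A+T=5, G+C=13 → Tm = 2(5)+4(13) = 62°C
70°C vs 62°C → primer A is higher.

Primer A, 70°C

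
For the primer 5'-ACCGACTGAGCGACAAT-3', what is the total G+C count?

Base counts: A=6, T=2, C=5, G=4
G+C = 4 + 5 = 9

9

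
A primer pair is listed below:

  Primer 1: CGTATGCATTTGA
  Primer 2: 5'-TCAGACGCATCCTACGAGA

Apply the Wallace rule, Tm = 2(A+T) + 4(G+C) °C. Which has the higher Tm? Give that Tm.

Primer 1: A+T=8, G+C=5 → Tm = 2(8)+4(5) = 36°C
Primer 2: A+T=9, G+C=10 → Tm = 2(9)+4(10) = 58°C
36°C vs 58°C → primer 2 is higher.

Primer 2, 58°C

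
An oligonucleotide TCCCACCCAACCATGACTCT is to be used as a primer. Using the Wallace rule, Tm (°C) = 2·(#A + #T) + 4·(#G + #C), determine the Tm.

62°C

Base counts: T=4, A=5, G=1, C=10
AT pairs contribute 9, GC pairs contribute 11.
Tm = 2×9 + 4×11 = 62°C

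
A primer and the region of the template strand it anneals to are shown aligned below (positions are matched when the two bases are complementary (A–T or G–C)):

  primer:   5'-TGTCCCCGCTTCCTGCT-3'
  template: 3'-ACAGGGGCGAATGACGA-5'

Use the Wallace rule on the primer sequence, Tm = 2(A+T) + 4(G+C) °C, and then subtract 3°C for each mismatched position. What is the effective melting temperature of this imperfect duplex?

Primer base counts: A=0, T=6, G=3, C=8 → A+T=6, G+C=11
Perfect-match Tm = 2(6) + 4(11) = 12 + 44 = 56°C
Mismatches (positions where the bases are not complementary): 1 (at position 12)
Effective Tm = 56 − 1×3 = 56 − 3 = 53°C

53°C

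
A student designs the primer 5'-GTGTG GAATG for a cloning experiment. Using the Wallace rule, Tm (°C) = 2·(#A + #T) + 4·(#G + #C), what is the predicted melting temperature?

Scanning the sequence gives C=0, T=3, A=2, G=5.
AT pairs contribute 5, GC pairs contribute 5.
Tm = 2(5) + 4(5) = 10 + 20 = 30°C

30°C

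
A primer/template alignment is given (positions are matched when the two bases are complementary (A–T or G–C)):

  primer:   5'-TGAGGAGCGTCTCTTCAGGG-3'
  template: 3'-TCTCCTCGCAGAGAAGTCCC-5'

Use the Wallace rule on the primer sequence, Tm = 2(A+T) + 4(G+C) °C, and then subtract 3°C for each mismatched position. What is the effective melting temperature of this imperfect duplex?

61°C

Primer base counts: A=3, T=5, G=8, C=4 → A+T=8, G+C=12
Perfect-match Tm = 2(8) + 4(12) = 16 + 48 = 64°C
Mismatches (positions where the bases are not complementary): 1 (at position 1)
Effective Tm = 64 − 1×3 = 64 − 3 = 61°C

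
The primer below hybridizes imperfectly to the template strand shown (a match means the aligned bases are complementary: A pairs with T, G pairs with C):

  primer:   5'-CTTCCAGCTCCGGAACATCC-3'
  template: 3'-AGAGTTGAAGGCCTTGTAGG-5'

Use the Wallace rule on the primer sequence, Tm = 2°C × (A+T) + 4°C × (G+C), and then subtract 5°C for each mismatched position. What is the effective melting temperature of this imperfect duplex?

Primer base counts: A=4, T=4, G=3, C=9 → A+T=8, G+C=12
Perfect-match Tm = 2(8) + 4(12) = 16 + 48 = 64°C
Mismatches (positions where the bases are not complementary): 5 (at positions 1, 2, 5, 7, 8)
Effective Tm = 64 − 5×5 = 64 − 25 = 39°C

39°C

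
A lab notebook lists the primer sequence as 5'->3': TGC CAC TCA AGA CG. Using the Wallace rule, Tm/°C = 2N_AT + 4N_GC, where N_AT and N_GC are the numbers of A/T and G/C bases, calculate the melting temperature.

C=5, A=4, T=2, G=3
AT pairs contribute 6, GC pairs contribute 8.
Tm = 4·8 + 2·6 = 32 + 12 = 44°C

44°C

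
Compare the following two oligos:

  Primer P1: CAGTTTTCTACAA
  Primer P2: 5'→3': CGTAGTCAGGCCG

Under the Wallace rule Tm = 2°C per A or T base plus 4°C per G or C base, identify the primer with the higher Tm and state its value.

Primer P2, 44°C

Primer P1: A+T=9, G+C=4 → Tm = 2(9)+4(4) = 34°C
Primer P2: A+T=4, G+C=9 → Tm = 2(4)+4(9) = 44°C
34°C vs 44°C → primer P2 is higher.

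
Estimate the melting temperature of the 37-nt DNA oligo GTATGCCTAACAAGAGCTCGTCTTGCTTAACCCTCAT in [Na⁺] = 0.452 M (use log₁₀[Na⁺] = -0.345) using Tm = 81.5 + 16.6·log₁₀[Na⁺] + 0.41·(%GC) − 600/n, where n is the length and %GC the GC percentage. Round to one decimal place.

Length n = 37. Base counts: T=11, C=11, G=6, A=9
G+C = 17, so %GC = 17/37 × 100 = 45.946%
Salt term: 16.6 × (-0.345) = -5.727
GC term: 0.41 × 45.946 = 18.838; length term: −600/37 = −16.216
Tm = 81.5 + (-5.727) + 18.838 − 16.216 = 78.395 → 78.4°C

78.4°C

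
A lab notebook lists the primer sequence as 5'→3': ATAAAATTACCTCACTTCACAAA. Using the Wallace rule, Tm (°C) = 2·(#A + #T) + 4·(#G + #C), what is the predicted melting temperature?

Base counts: G=0, T=6, C=6, A=11
So N_AT = 17 and N_GC = 6.
Tm = 2(17) + 4(6) = 34 + 24 = 58°C

58°C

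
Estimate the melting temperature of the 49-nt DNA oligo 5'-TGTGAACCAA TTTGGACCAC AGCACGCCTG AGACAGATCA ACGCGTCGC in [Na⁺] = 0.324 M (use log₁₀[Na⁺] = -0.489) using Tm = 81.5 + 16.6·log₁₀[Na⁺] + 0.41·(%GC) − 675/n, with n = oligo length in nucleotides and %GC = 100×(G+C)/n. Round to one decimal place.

Length n = 49. G=12, C=15, A=14, T=8
G+C = 27, so %GC = 27/49 × 100 = 55.102%
Salt term: 16.6 × (-0.489) = -8.117
GC term: 0.41 × 55.102 = 22.592; length term: −675/49 = −13.776
Tm = 81.5 + (-8.117) + 22.592 − 13.776 = 82.199 → 82.2°C

82.2°C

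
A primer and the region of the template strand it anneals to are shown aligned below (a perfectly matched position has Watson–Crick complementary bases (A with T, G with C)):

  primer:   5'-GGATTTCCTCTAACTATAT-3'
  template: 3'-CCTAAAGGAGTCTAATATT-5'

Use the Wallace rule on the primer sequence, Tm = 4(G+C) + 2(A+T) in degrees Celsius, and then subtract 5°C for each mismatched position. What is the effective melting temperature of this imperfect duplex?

Primer base counts: A=5, T=8, G=2, C=4 → A+T=13, G+C=6
Perfect-match Tm = 2(13) + 4(6) = 26 + 24 = 50°C
Mismatches (positions where the bases are not complementary): 4 (at positions 11, 12, 14, 19)
Effective Tm = 50 − 4×5 = 50 − 20 = 30°C

30°C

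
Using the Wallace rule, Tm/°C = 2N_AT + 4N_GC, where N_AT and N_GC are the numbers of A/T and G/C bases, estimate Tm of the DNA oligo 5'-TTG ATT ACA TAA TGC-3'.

Scanning the sequence gives A=5, C=2, T=6, G=2.
AT pairs contribute 11, GC pairs contribute 4.
Tm = 4·4 + 2·11 = 16 + 22 = 38°C

38°C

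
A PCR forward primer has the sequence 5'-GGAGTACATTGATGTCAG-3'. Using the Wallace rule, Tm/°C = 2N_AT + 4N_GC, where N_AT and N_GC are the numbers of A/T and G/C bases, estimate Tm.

52°C

Scanning the sequence gives A=5, G=6, T=5, C=2.
A+T = 10, G+C = 8
Tm = 2×10 + 4×8 = 52°C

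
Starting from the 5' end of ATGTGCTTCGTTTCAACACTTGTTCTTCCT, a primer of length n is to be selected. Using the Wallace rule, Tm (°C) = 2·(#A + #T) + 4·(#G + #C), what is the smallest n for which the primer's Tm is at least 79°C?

n = 29

First 28 bases: ATGTGCTTCGTTTCAACACTTGTTCTTC → Tm = 78°C (< 79°C)
First 29 bases: ATGTGCTTCGTTTCAACACTTGTTCTTCC → Tm = 82°C (≥ 79°C)
Since every base adds ≥2°C, Tm only increases with n, so the threshold is first crossed at n = 29.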